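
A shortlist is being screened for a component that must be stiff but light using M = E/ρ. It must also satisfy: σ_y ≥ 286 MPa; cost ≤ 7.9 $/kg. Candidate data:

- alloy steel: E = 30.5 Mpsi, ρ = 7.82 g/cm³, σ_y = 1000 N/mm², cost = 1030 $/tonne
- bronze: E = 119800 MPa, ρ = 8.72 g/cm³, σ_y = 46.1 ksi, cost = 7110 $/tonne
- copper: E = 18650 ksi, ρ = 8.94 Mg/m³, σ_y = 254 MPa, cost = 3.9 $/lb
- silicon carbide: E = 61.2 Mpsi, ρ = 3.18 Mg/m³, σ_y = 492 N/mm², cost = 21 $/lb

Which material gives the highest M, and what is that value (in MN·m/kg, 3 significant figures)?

alloy steel, M = 26.9 MN·m/kg

Screen on constraints: σ_y ≥ 286 MPa; cost ≤ 7.9 $/kg. Survivors: alloy steel, bronze.
Putting every candidate on a common basis:
  alloy steel: E = 210.3 GPa, ρ = 7820 kg/m³
  bronze: E = 119.8 GPa, ρ = 8720 kg/m³
  alloy steel: M = 26.9 MN·m/kg
  bronze: M = 13.7 MN·m/kg
Alloy steel has the largest M.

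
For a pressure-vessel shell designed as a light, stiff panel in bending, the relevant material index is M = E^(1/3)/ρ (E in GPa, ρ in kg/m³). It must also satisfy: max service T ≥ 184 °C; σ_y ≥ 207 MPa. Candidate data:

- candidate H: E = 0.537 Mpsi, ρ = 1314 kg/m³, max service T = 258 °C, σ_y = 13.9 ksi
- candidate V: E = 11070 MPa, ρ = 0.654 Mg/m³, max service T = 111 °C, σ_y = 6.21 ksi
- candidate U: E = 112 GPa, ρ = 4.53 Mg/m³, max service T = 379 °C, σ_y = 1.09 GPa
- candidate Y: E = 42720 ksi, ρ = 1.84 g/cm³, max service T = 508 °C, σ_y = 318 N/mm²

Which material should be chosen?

candidate Y

Screen on constraints: max service T ≥ 184 °C; σ_y ≥ 207 MPa. Survivors: candidate U, candidate Y.
Convert each candidate to consistent units, then evaluate M:
  candidate U: E = 112.0 GPa, ρ = 4530 kg/m³
  candidate Y: E = 294.5 GPa, ρ = 1840 kg/m³
  candidate Y: M = 3.62×10⁻³
  candidate U: M = 1.06×10⁻³
Candidate Y ranks first.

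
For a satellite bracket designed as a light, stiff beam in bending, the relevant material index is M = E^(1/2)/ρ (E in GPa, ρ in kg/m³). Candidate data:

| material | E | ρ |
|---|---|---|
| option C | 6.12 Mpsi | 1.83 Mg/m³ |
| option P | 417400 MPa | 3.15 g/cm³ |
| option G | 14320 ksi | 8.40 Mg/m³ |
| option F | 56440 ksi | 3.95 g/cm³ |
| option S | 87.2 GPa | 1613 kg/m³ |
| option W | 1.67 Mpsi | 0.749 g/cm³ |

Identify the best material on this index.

In SI units:
  option C: E = 42.20 GPa, ρ = 1830 kg/m³
  option P: E = 417.4 GPa, ρ = 3150 kg/m³
  option G: E = 98.73 GPa, ρ = 8400 kg/m³
  option F: E = 389.1 GPa, ρ = 3950 kg/m³
  option S: E = 87.20 GPa, ρ = 1613 kg/m³
  option W: E = 11.51 GPa, ρ = 749.0 kg/m³
  option P: M = 6.49×10⁻³
  option S: M = 5.79×10⁻³
  option F: M = 4.99×10⁻³
  option W: M = 4.53×10⁻³
  option C: M = 3.55×10⁻³
  option G: M = 1.18×10⁻³
Option P ranks first.

option P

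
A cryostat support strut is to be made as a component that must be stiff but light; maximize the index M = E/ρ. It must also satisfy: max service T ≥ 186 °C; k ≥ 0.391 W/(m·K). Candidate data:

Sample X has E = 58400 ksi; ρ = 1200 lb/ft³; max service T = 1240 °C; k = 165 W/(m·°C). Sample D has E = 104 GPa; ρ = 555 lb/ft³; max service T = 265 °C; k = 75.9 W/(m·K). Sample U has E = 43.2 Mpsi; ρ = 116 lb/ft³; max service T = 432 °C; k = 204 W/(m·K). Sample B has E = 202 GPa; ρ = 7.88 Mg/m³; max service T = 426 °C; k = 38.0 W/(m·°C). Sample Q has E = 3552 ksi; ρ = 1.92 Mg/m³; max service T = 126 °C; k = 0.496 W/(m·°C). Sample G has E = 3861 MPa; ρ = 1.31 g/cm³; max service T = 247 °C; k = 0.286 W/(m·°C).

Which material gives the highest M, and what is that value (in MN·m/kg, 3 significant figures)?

sample U, M = 160 MN·m/kg

Screen on constraints: max service T ≥ 186 °C; k ≥ 0.391 W/(m·K). Survivors: sample X, sample D, sample U, sample B.
Convert each candidate to consistent units, then evaluate M:
  sample X: E = 402.7 GPa, ρ = 19220 kg/m³
  sample D: E = 104.0 GPa, ρ = 8890 kg/m³
  sample U: E = 297.9 GPa, ρ = 1858 kg/m³
  sample B: E = 202.0 GPa, ρ = 7880 kg/m³
  sample U: M = 160 MN·m/kg
  sample B: M = 25.6 MN·m/kg
  sample X: M = 20.9 MN·m/kg
  sample D: M = 11.7 MN·m/kg
The maximum is for sample U.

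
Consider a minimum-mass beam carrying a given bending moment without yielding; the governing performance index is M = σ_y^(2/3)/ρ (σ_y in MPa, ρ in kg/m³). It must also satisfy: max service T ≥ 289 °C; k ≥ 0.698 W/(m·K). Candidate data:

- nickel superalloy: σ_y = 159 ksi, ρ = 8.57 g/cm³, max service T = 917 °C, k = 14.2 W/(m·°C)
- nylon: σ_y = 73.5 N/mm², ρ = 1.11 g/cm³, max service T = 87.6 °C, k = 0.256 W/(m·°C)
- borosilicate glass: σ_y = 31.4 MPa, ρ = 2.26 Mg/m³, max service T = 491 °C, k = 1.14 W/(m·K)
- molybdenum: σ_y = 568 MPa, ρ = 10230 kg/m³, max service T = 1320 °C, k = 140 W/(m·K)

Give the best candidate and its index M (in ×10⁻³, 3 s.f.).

nickel superalloy, M = 12.4×10⁻³

Screen on constraints: max service T ≥ 289 °C; k ≥ 0.698 W/(m·K). Survivors: nickel superalloy, borosilicate glass, molybdenum.
Putting every candidate on a common basis:
  nickel superalloy: σ_y = 1096 MPa, ρ = 8570 kg/m³
  borosilicate glass: σ_y = 31.40 MPa, ρ = 2260 kg/m³
  molybdenum: σ_y = 568.0 MPa, ρ = 10230 kg/m³
  nickel superalloy: M = 12.4×10⁻³
  molybdenum: M = 6.70×10⁻³
  borosilicate glass: M = 4.40×10⁻³
Nickel superalloy has the largest M.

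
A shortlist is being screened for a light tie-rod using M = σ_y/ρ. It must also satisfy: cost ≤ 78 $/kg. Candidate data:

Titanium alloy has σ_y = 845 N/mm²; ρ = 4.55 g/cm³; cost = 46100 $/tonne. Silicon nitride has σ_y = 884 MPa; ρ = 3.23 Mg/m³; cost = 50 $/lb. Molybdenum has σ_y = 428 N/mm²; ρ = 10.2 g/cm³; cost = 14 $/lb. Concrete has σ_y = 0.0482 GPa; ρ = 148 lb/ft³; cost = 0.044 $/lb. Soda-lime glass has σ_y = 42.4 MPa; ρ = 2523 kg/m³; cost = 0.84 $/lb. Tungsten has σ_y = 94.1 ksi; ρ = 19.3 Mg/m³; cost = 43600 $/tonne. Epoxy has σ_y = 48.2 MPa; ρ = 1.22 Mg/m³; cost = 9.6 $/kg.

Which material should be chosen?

Screen on constraints: cost ≤ 78 $/kg. Survivors: titanium alloy, molybdenum, concrete, soda-lime glass, tungsten, epoxy.
Normalizing units and computing the index:
  titanium alloy: σ_y = 845.0 MPa, ρ = 4550 kg/m³
  molybdenum: σ_y = 428.0 MPa, ρ = 10200 kg/m³
  concrete: σ_y = 48.20 MPa, ρ = 2371 kg/m³
  soda-lime glass: σ_y = 42.40 MPa, ρ = 2523 kg/m³
  tungsten: σ_y = 648.8 MPa, ρ = 19300 kg/m³
  epoxy: σ_y = 48.20 MPa, ρ = 1220 kg/m³
  titanium alloy: M = 186 kN·m/kg
  molybdenum: M = 42.0 kN·m/kg
  epoxy: M = 39.5 kN·m/kg
  tungsten: M = 33.6 kN·m/kg
  concrete: M = 20.3 kN·m/kg
  soda-lime glass: M = 16.8 kN·m/kg
Highest index: titanium alloy.

titanium alloy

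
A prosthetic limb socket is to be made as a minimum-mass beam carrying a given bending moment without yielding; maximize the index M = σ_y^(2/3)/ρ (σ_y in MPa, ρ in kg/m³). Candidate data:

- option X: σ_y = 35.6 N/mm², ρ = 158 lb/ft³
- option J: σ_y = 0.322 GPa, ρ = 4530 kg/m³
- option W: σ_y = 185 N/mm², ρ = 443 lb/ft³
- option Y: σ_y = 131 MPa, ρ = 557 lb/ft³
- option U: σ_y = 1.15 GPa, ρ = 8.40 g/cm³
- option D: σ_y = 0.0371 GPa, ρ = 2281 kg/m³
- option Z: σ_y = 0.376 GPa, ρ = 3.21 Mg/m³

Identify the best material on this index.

Putting every candidate on a common basis:
  option X: σ_y = 35.60 MPa, ρ = 2531 kg/m³
  option J: σ_y = 322.0 MPa, ρ = 4530 kg/m³
  option W: σ_y = 185.0 MPa, ρ = 7096 kg/m³
  option Y: σ_y = 131.0 MPa, ρ = 8922 kg/m³
  option U: σ_y = 1150 MPa, ρ = 8400 kg/m³
  option D: σ_y = 37.10 MPa, ρ = 2281 kg/m³
  option Z: σ_y = 376.0 MPa, ρ = 3210 kg/m³
  option Z: M = 16.2×10⁻³
  option U: M = 13.1×10⁻³
  option J: M = 10.4×10⁻³
  option D: M = 4.88×10⁻³
  option W: M = 4.58×10⁻³
  option X: M = 4.28×10⁻³
  option Y: M = 2.89×10⁻³
Highest index: option Z.

option Z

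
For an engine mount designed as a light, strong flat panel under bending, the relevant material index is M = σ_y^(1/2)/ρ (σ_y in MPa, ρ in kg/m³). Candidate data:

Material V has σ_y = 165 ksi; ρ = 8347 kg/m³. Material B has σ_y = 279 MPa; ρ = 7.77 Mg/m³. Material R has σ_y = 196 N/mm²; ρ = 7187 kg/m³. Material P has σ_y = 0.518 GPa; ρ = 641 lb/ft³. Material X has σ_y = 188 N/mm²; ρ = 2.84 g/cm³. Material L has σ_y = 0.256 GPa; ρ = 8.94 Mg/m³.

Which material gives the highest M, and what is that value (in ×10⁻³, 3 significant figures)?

Normalizing units and computing the index:
  material V: σ_y = 1138 MPa, ρ = 8347 kg/m³
  material B: σ_y = 279.0 MPa, ρ = 7770 kg/m³
  material R: σ_y = 196.0 MPa, ρ = 7187 kg/m³
  material P: σ_y = 518.0 MPa, ρ = 10270 kg/m³
  material X: σ_y = 188.0 MPa, ρ = 2840 kg/m³
  material L: σ_y = 256.0 MPa, ρ = 8940 kg/m³
  material X: M = 4.83×10⁻³
  material V: M = 4.04×10⁻³
  material P: M = 2.22×10⁻³
  material B: M = 2.15×10⁻³
  material R: M = 1.95×10⁻³
  material L: M = 1.79×10⁻³
Material X ranks first.

material X, M = 4.83×10⁻³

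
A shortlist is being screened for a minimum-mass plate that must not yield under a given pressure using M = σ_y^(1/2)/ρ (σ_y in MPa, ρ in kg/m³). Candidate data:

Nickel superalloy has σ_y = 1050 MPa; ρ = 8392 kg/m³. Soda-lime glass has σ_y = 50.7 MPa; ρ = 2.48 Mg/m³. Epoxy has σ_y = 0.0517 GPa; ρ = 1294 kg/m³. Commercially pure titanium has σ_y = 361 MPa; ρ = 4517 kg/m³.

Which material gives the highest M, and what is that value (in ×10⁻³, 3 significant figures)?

epoxy, M = 5.56×10⁻³

Putting every candidate on a common basis:
  nickel superalloy: σ_y = 1050 MPa, ρ = 8392 kg/m³
  soda-lime glass: σ_y = 50.70 MPa, ρ = 2480 kg/m³
  epoxy: σ_y = 51.70 MPa, ρ = 1294 kg/m³
  commercially pure titanium: σ_y = 361.0 MPa, ρ = 4517 kg/m³
  epoxy: M = 5.56×10⁻³
  commercially pure titanium: M = 4.21×10⁻³
  nickel superalloy: M = 3.86×10⁻³
  soda-lime glass: M = 2.87×10⁻³
Highest index: epoxy.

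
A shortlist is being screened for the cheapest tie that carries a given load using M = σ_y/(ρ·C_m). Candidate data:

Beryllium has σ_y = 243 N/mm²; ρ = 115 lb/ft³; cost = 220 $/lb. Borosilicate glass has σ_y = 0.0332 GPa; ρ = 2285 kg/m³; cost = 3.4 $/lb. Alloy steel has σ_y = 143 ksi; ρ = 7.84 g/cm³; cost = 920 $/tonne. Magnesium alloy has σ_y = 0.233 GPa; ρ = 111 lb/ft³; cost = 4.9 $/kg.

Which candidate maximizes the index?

In SI units:
  beryllium: σ_y = 243.0 MPa, ρ = 1842 kg/m³, cost = 485.0 $/kg
  borosilicate glass: σ_y = 33.20 MPa, ρ = 2285 kg/m³, cost = 7.496 $/kg
  alloy steel: σ_y = 986.0 MPa, ρ = 7840 kg/m³, cost = 0.9200 $/kg
  magnesium alloy: σ_y = 233.0 MPa, ρ = 1778 kg/m³, cost = 4.900 $/kg
  alloy steel: M = 137 kN·m per $
  magnesium alloy: M = 26.7 kN·m per $
  borosilicate glass: M = 1.94 kN·m per $
  beryllium: M = 0.272 kN·m per $
Highest index: alloy steel.

alloy steel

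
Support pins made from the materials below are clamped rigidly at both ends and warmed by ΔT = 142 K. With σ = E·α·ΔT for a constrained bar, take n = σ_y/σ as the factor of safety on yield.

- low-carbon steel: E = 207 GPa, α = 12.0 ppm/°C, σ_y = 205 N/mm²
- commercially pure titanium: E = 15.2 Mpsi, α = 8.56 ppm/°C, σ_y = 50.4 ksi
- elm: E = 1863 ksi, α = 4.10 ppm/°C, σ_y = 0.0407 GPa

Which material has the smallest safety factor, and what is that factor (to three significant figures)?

With everything in SI (GPa, ×10⁻⁶/K, MPa):
  low-carbon steel: E = 207.0, α = 12.0, σ_y = 205.0 → σ = 353 MPa, n = 0.581
  commercially pure titanium: E = 104.8, α = 8.56, σ_y = 347.5 → σ = 127 MPa, n = 2.73
  elm: E = 12.84, α = 4.10, σ_y = 40.70 → σ = 7.48 MPa, n = 5.44
Low-carbon steel has the lowest safety factor, n = 0.581.

low-carbon steel, n = 0.581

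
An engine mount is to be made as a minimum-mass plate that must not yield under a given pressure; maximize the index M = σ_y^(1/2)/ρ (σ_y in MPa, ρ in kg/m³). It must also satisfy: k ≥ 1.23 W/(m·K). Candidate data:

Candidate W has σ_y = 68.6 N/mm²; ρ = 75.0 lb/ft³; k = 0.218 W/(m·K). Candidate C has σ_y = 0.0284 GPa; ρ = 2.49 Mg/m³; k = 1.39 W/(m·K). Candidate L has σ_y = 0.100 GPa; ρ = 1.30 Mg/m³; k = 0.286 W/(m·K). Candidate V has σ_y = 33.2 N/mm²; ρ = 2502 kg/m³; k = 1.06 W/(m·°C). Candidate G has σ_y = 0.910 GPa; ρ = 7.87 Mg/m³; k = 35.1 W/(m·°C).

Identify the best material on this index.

Screen on constraints: k ≥ 1.23 W/(m·K). Survivors: candidate C, candidate G.
Normalizing units and computing the index:
  candidate C: σ_y = 28.40 MPa, ρ = 2490 kg/m³
  candidate G: σ_y = 910.0 MPa, ρ = 7870 kg/m³
  candidate G: M = 3.83×10⁻³
  candidate C: M = 2.14×10⁻³
Highest index: candidate G.

candidate G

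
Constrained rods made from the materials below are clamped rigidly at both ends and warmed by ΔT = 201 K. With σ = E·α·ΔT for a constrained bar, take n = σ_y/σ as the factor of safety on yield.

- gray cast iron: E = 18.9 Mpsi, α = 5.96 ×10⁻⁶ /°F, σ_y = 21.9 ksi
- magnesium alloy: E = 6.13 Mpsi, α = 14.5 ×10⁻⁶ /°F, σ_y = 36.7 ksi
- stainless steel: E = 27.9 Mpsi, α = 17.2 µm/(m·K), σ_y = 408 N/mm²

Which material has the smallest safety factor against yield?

gray cast iron

In consistent units (E in GPa, α in ×10⁻⁶/K, σ_y in MPa):
  gray cast iron: E = 130.3, α = 10.7, σ_y = 151.0 → σ = 281 MPa, n = 0.537
  magnesium alloy: E = 42.26, α = 26.1, σ_y = 253.0 → σ = 222 MPa, n = 1.14
  stainless steel: E = 192.4, α = 17.2, σ_y = 408.0 → σ = 665 MPa, n = 0.613
Smallest n: gray cast iron with n = 0.537.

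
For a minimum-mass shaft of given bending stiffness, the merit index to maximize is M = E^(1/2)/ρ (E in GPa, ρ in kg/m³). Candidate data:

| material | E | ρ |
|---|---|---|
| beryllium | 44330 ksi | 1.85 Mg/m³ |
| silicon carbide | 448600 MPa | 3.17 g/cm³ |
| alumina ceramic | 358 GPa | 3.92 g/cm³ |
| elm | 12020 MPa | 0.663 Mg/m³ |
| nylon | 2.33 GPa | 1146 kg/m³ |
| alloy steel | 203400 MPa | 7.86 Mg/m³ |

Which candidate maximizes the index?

Normalizing units and computing the index:
  beryllium: E = 305.6 GPa, ρ = 1850 kg/m³
  silicon carbide: E = 448.6 GPa, ρ = 3170 kg/m³
  alumina ceramic: E = 358.0 GPa, ρ = 3920 kg/m³
  elm: E = 12.02 GPa, ρ = 663.0 kg/m³
  nylon: E = 2.330 GPa, ρ = 1146 kg/m³
  alloy steel: E = 203.4 GPa, ρ = 7860 kg/m³
  beryllium: M = 9.45×10⁻³
  silicon carbide: M = 6.68×10⁻³
  elm: M = 5.23×10⁻³
  alumina ceramic: M = 4.83×10⁻³
  alloy steel: M = 1.81×10⁻³
  nylon: M = 1.33×10⁻³
Beryllium ranks first.

beryllium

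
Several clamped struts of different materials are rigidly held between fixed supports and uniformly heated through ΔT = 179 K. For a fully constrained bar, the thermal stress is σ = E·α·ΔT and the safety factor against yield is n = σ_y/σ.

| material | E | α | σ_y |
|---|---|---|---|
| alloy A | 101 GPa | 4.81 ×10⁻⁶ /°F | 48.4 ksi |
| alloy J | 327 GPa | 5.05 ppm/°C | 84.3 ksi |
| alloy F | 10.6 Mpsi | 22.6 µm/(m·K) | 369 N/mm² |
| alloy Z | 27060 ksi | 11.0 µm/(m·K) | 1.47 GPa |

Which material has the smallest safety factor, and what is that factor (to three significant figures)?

alloy F, n = 1.25

With everything in SI (GPa, ×10⁻⁶/K, MPa):
  alloy A: E = 101.0, α = 8.66, σ_y = 333.7 → σ = 157 MPa, n = 2.13
  alloy J: E = 327.0, α = 5.05, σ_y = 581.2 → σ = 296 MPa, n = 1.97
  alloy F: E = 73.08, α = 22.6, σ_y = 369.0 → σ = 296 MPa, n = 1.25
  alloy Z: E = 186.6, α = 11.0, σ_y = 1470 → σ = 367 MPa, n = 4.00
The minimum is alloy F at n = 1.25.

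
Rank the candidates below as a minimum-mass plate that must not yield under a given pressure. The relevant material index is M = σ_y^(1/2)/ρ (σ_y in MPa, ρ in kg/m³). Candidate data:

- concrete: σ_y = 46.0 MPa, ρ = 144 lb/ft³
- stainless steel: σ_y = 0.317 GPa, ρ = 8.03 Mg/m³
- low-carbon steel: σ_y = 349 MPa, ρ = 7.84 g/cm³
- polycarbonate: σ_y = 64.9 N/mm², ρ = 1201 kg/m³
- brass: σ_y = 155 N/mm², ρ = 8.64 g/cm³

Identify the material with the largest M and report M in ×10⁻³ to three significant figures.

After converting to SI:
  concrete: σ_y = 46.00 MPa, ρ = 2307 kg/m³
  stainless steel: σ_y = 317.0 MPa, ρ = 8030 kg/m³
  low-carbon steel: σ_y = 349.0 MPa, ρ = 7840 kg/m³
  polycarbonate: σ_y = 64.90 MPa, ρ = 1201 kg/m³
  brass: σ_y = 155.0 MPa, ρ = 8640 kg/m³
  polycarbonate: M = 6.71×10⁻³
  concrete: M = 2.94×10⁻³
  low-carbon steel: M = 2.38×10⁻³
  stainless steel: M = 2.22×10⁻³
  brass: M = 1.44×10⁻³
Polycarbonate ranks first.

polycarbonate, M = 6.71×10⁻³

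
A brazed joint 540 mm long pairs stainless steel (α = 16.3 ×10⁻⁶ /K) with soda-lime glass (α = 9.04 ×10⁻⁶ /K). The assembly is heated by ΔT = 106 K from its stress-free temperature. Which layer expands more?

stainless steel

α(stainless steel) = 16.3×10⁻⁶/K vs α(soda-lime glass) = 9.04×10⁻⁶/K.
Higher α expands more for the same ΔT: stainless steel.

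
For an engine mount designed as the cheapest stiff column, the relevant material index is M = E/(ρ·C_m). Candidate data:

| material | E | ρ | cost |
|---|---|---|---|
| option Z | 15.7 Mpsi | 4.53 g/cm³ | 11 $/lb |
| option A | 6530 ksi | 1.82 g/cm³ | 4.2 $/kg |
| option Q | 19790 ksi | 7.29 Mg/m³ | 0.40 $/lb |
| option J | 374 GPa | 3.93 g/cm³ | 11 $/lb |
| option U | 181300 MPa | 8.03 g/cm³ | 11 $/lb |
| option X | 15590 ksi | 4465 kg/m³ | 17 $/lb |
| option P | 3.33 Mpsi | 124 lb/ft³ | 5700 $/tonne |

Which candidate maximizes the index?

After converting to SI:
  option Z: E = 108.2 GPa, ρ = 4530 kg/m³, cost = 24.25 $/kg
  option A: E = 45.02 GPa, ρ = 1820 kg/m³, cost = 4.200 $/kg
  option Q: E = 136.4 GPa, ρ = 7290 kg/m³, cost = 0.8818 $/kg
  option J: E = 374.0 GPa, ρ = 3930 kg/m³, cost = 24.25 $/kg
  option U: E = 181.3 GPa, ρ = 8030 kg/m³, cost = 24.25 $/kg
  option X: E = 107.5 GPa, ρ = 4465 kg/m³, cost = 37.48 $/kg
  option P: E = 22.96 GPa, ρ = 1986 kg/m³, cost = 5.700 $/kg
  option Q: M = 21.2 MN·m per $
  option A: M = 5.89 MN·m per $
  option J: M = 3.92 MN·m per $
  option P: M = 2.03 MN·m per $
  option Z: M = 0.985 MN·m per $
  option U: M = 0.931 MN·m per $
  option X: M = 0.642 MN·m per $
Option Q ranks first.

option Q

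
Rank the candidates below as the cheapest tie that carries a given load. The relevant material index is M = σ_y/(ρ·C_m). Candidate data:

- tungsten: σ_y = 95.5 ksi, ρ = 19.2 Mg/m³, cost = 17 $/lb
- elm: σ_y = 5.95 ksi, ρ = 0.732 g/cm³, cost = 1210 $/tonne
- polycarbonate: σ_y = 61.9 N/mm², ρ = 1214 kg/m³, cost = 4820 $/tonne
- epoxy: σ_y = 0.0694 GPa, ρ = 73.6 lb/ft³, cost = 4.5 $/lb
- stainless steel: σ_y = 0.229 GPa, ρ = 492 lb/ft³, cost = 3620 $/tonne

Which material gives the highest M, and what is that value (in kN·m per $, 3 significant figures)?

In SI units:
  tungsten: σ_y = 658.4 MPa, ρ = 19200 kg/m³, cost = 37.48 $/kg
  elm: σ_y = 41.02 MPa, ρ = 732.0 kg/m³, cost = 1.210 $/kg
  polycarbonate: σ_y = 61.90 MPa, ρ = 1214 kg/m³, cost = 4.820 $/kg
  epoxy: σ_y = 69.40 MPa, ρ = 1179 kg/m³, cost = 9.921 $/kg
  stainless steel: σ_y = 229.0 MPa, ρ = 7881 kg/m³, cost = 3.620 $/kg
  elm: M = 46.3 kN·m per $
  polycarbonate: M = 10.6 kN·m per $
  stainless steel: M = 8.03 kN·m per $
  epoxy: M = 5.93 kN·m per $
  tungsten: M = 0.915 kN·m per $
Elm ranks first.

elm, M = 46.3 kN·m per $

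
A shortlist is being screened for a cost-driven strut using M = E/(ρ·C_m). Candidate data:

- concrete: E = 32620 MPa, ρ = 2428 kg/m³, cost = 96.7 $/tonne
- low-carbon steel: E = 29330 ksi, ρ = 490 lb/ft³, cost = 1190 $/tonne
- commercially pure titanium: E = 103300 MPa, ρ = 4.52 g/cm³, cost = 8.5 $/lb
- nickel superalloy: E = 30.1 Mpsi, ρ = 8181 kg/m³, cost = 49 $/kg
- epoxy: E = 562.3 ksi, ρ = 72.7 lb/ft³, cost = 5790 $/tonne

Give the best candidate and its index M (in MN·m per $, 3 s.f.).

Putting every candidate on a common basis:
  concrete: E = 32.62 GPa, ρ = 2428 kg/m³, cost = 0.09670 $/kg
  low-carbon steel: E = 202.2 GPa, ρ = 7849 kg/m³, cost = 1.190 $/kg
  commercially pure titanium: E = 103.3 GPa, ρ = 4520 kg/m³, cost = 18.74 $/kg
  nickel superalloy: E = 207.5 GPa, ρ = 8181 kg/m³, cost = 49.00 $/kg
  epoxy: E = 3.877 GPa, ρ = 1165 kg/m³, cost = 5.790 $/kg
  concrete: M = 139 MN·m per $
  low-carbon steel: M = 21.7 MN·m per $
  commercially pure titanium: M = 1.22 MN·m per $
  epoxy: M = 0.575 MN·m per $
  nickel superalloy: M = 0.518 MN·m per $
Highest index: concrete.

concrete, M = 139 MN·m per $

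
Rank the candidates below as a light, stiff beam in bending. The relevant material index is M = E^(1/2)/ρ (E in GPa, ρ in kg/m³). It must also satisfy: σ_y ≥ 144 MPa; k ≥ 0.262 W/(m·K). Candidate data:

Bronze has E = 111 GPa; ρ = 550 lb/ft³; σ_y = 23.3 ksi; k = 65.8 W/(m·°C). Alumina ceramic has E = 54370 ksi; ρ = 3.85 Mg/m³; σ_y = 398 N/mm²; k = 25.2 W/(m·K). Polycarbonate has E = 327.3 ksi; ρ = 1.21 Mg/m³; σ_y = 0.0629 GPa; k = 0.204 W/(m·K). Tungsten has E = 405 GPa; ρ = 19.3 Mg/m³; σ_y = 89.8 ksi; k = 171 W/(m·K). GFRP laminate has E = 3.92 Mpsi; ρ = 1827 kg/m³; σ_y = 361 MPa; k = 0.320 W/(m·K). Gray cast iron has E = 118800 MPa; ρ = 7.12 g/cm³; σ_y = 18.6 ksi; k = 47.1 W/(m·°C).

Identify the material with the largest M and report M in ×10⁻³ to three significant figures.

Screen on constraints: σ_y ≥ 144 MPa; k ≥ 0.262 W/(m·K). Survivors: bronze, alumina ceramic, tungsten, GFRP laminate.
Normalizing units and computing the index:
  bronze: E = 111.0 GPa, ρ = 8810 kg/m³
  alumina ceramic: E = 374.9 GPa, ρ = 3850 kg/m³
  tungsten: E = 405.0 GPa, ρ = 19300 kg/m³
  GFRP laminate: E = 27.03 GPa, ρ = 1827 kg/m³
  alumina ceramic: M = 5.03×10⁻³
  GFRP laminate: M = 2.85×10⁻³
  bronze: M = 1.20×10⁻³
  tungsten: M = 1.04×10⁻³
Alumina ceramic ranks first.

alumina ceramic, M = 5.03×10⁻³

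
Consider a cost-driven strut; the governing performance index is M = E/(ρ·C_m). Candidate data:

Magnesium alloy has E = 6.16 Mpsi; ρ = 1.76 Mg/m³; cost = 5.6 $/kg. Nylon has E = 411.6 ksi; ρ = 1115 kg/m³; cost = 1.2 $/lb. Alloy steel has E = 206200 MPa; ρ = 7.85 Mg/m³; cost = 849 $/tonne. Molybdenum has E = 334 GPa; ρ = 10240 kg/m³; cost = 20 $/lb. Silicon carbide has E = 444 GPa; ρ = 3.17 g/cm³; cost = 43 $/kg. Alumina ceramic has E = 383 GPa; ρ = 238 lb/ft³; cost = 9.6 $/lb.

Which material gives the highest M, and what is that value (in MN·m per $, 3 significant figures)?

Normalizing units and computing the index:
  magnesium alloy: E = 42.47 GPa, ρ = 1760 kg/m³, cost = 5.600 $/kg
  nylon: E = 2.838 GPa, ρ = 1115 kg/m³, cost = 2.646 $/kg
  alloy steel: E = 206.2 GPa, ρ = 7850 kg/m³, cost = 0.8490 $/kg
  molybdenum: E = 334.0 GPa, ρ = 10240 kg/m³, cost = 44.09 $/kg
  silicon carbide: E = 444.0 GPa, ρ = 3170 kg/m³, cost = 43.00 $/kg
  alumina ceramic: E = 383.0 GPa, ρ = 3812 kg/m³, cost = 21.16 $/kg
  alloy steel: M = 30.9 MN·m per $
  alumina ceramic: M = 4.75 MN·m per $
  magnesium alloy: M = 4.31 MN·m per $
  silicon carbide: M = 3.26 MN·m per $
  nylon: M = 0.962 MN·m per $
  molybdenum: M = 0.740 MN·m per $
Alloy steel ranks first.

alloy steel, M = 30.9 MN·m per $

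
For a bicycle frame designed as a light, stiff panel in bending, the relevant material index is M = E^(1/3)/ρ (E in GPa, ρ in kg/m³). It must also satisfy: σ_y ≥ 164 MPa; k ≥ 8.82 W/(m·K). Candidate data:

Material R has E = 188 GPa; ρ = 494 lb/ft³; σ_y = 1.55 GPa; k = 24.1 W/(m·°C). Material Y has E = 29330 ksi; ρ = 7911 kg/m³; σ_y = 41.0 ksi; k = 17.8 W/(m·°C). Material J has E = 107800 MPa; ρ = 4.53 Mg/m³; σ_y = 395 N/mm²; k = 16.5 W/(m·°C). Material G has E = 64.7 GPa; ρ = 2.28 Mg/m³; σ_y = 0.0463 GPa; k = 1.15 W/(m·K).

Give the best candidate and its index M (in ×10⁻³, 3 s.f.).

material J, M = 1.05×10⁻³

Screen on constraints: σ_y ≥ 164 MPa; k ≥ 8.82 W/(m·K). Survivors: material R, material Y, material J.
After converting to SI:
  material R: E = 188.0 GPa, ρ = 7913 kg/m³
  material Y: E = 202.2 GPa, ρ = 7911 kg/m³
  material J: E = 107.8 GPa, ρ = 4530 kg/m³
  material J: M = 1.05×10⁻³
  material Y: M = 0.742×10⁻³
  material R: M = 0.724×10⁻³
Material J ranks first.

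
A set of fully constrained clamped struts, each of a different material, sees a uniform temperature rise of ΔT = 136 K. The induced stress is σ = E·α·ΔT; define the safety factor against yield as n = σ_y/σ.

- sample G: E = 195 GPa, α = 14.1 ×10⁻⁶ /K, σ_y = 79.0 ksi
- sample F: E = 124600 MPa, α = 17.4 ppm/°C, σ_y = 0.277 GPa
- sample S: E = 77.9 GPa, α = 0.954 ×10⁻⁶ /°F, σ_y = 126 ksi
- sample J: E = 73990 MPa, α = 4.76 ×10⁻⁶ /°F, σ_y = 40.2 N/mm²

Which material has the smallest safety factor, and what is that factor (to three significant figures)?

sample J, n = 0.466

In consistent units (E in GPa, α in ×10⁻⁶/K, σ_y in MPa):
  sample G: E = 195.0, α = 14.1, σ_y = 544.7 → σ = 374 MPa, n = 1.46
  sample F: E = 124.6, α = 17.4, σ_y = 277.0 → σ = 295 MPa, n = 0.939
  sample S: E = 77.90, α = 1.72, σ_y = 868.7 → σ = 18.2 MPa, n = 47.8
  sample J: E = 73.99, α = 8.57, σ_y = 40.20 → σ = 86.2 MPa, n = 0.466
The minimum is sample J at n = 0.466.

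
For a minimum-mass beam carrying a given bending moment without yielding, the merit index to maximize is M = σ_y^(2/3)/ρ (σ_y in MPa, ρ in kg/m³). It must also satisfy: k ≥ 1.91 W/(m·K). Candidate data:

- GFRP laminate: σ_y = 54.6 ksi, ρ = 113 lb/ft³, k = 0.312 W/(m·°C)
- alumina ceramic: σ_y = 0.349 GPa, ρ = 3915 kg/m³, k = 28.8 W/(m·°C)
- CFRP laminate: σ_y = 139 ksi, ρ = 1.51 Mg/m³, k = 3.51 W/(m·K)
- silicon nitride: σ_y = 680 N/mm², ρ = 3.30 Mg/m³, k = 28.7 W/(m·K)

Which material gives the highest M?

CFRP laminate

Screen on constraints: k ≥ 1.91 W/(m·K). Survivors: alumina ceramic, CFRP laminate, silicon nitride.
In SI units:
  alumina ceramic: σ_y = 349.0 MPa, ρ = 3915 kg/m³
  CFRP laminate: σ_y = 958.4 MPa, ρ = 1510 kg/m³
  silicon nitride: σ_y = 680.0 MPa, ρ = 3300 kg/m³
  CFRP laminate: M = 64.4×10⁻³
  silicon nitride: M = 23.4×10⁻³
  alumina ceramic: M = 12.7×10⁻³
Highest index: CFRP laminate.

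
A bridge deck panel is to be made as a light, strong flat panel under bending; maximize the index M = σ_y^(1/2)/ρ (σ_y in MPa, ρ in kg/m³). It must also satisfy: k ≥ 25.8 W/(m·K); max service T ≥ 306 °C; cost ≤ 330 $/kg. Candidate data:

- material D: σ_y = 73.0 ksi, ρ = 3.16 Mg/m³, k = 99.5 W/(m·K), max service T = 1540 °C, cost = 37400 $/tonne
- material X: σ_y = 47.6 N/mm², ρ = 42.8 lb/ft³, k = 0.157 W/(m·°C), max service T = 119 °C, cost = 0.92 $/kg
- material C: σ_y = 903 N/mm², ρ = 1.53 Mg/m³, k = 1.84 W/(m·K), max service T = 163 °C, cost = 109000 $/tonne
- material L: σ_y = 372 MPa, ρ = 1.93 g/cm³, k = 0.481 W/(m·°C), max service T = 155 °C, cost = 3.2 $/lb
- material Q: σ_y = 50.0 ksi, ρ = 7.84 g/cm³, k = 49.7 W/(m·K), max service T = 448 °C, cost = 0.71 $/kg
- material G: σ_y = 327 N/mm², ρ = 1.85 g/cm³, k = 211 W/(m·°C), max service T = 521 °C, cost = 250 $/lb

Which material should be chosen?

Screen on constraints: k ≥ 25.8 W/(m·K); max service T ≥ 306 °C; cost ≤ 330 $/kg. Survivors: material D, material Q.
Putting every candidate on a common basis:
  material D: σ_y = 503.3 MPa, ρ = 3160 kg/m³
  material Q: σ_y = 344.7 MPa, ρ = 7840 kg/m³
  material D: M = 7.10×10⁻³
  material Q: M = 2.37×10⁻³
Material D has the largest M.

material D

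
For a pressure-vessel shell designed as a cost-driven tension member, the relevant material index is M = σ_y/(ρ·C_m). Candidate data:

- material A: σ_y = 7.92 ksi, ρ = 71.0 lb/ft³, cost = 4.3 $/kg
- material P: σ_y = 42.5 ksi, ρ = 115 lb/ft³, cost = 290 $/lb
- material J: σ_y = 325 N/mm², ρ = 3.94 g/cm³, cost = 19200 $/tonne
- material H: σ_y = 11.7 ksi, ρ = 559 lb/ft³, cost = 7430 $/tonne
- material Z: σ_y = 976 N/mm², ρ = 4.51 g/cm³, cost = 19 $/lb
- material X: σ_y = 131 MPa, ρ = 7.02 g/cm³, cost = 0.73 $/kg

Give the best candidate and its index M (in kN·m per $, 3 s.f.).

Normalizing units and computing the index:
  material A: σ_y = 54.61 MPa, ρ = 1137 kg/m³, cost = 4.300 $/kg
  material P: σ_y = 293.0 MPa, ρ = 1842 kg/m³, cost = 639.3 $/kg
  material J: σ_y = 325.0 MPa, ρ = 3940 kg/m³, cost = 19.20 $/kg
  material H: σ_y = 80.67 MPa, ρ = 8954 kg/m³, cost = 7.430 $/kg
  material Z: σ_y = 976.0 MPa, ρ = 4510 kg/m³, cost = 41.89 $/kg
  material X: σ_y = 131.0 MPa, ρ = 7020 kg/m³, cost = 0.7300 $/kg
  material X: M = 25.6 kN·m per $
  material A: M = 11.2 kN·m per $
  material Z: M = 5.17 kN·m per $
  material J: M = 4.30 kN·m per $
  material H: M = 1.21 kN·m per $
  material P: M = 0.249 kN·m per $
The maximum is for material X.

material X, M = 25.6 kN·m per $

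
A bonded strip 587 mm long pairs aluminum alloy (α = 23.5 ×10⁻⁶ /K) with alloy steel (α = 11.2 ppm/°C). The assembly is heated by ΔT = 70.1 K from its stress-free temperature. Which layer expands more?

aluminum alloy

α(aluminum alloy) = 23.5×10⁻⁶/K vs α(alloy steel) = 11.2×10⁻⁶/K.
Higher α expands more for the same ΔT: aluminum alloy.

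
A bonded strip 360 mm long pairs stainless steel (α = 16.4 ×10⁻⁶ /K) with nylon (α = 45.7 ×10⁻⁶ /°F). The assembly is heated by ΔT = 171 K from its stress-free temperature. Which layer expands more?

nylon

nylon: α = 45.7×10⁻⁶/°F × 9/5 = 82.3×10⁻⁶/K.
α(stainless steel) = 16.4×10⁻⁶/K vs α(nylon) = 82.3×10⁻⁶/K.
Higher α expands more for the same ΔT: nylon.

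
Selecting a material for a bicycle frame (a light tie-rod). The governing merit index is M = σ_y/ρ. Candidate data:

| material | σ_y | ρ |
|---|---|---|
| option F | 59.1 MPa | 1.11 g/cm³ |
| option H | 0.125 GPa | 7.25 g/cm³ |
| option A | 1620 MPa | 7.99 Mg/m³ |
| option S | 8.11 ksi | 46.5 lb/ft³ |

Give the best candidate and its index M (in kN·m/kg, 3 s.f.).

option A, M = 203 kN·m/kg

Putting every candidate on a common basis:
  option F: σ_y = 59.10 MPa, ρ = 1110 kg/m³
  option H: σ_y = 125.0 MPa, ρ = 7250 kg/m³
  option A: σ_y = 1620 MPa, ρ = 7990 kg/m³
  option S: σ_y = 55.92 MPa, ρ = 744.9 kg/m³
  option A: M = 203 kN·m/kg
  option S: M = 75.1 kN·m/kg
  option F: M = 53.2 kN·m/kg
  option H: M = 17.2 kN·m/kg
The maximum is for option A.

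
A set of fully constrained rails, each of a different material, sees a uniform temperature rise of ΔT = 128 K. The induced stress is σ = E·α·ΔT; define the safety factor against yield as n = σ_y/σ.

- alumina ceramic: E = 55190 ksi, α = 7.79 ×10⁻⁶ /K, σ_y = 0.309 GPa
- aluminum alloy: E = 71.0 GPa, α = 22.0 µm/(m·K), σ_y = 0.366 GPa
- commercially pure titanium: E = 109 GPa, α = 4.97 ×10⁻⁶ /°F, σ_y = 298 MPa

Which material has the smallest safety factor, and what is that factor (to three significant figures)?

With everything in SI (GPa, ×10⁻⁶/K, MPa):
  alumina ceramic: E = 380.5, α = 7.79, σ_y = 309.0 → σ = 379 MPa, n = 0.814
  aluminum alloy: E = 71.00, α = 22.0, σ_y = 366.0 → σ = 200 MPa, n = 1.83
  commercially pure titanium: E = 109.0, α = 8.95, σ_y = 298.0 → σ = 125 MPa, n = 2.39
The minimum is alumina ceramic at n = 0.814.

alumina ceramic, n = 0.814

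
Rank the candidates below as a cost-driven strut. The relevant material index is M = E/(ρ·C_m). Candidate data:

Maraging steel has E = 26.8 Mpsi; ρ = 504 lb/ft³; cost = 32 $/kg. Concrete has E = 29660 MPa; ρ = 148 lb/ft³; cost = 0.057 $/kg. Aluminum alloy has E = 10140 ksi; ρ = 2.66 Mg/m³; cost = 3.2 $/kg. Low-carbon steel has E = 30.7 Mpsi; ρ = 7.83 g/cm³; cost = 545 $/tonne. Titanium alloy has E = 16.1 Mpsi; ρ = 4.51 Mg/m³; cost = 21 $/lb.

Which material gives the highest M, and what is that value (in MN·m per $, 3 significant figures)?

Normalizing units and computing the index:
  maraging steel: E = 184.8 GPa, ρ = 8073 kg/m³, cost = 32.00 $/kg
  concrete: E = 29.66 GPa, ρ = 2371 kg/m³, cost = 0.05700 $/kg
  aluminum alloy: E = 69.91 GPa, ρ = 2660 kg/m³, cost = 3.200 $/kg
  low-carbon steel: E = 211.7 GPa, ρ = 7830 kg/m³, cost = 0.5450 $/kg
  titanium alloy: E = 111.0 GPa, ρ = 4510 kg/m³, cost = 46.30 $/kg
  concrete: M = 219 MN·m per $
  low-carbon steel: M = 49.6 MN·m per $
  aluminum alloy: M = 8.21 MN·m per $
  maraging steel: M = 0.715 MN·m per $
  titanium alloy: M = 0.532 MN·m per $
Concrete has the largest M.

concrete, M = 219 MN·m per $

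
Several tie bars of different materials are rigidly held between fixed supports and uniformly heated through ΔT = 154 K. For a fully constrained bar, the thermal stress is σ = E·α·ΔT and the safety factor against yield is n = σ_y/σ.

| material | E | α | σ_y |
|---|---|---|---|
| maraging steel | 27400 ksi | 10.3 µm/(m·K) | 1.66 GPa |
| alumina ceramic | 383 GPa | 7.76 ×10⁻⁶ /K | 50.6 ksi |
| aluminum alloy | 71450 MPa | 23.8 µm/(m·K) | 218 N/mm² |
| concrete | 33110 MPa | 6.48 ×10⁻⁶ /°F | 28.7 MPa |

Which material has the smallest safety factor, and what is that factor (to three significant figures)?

concrete, n = 0.483

In consistent units (E in GPa, α in ×10⁻⁶/K, σ_y in MPa):
  maraging steel: E = 188.9, α = 10.3, σ_y = 1660 → σ = 300 MPa, n = 5.54
  alumina ceramic: E = 383.0, α = 7.76, σ_y = 348.9 → σ = 458 MPa, n = 0.762
  aluminum alloy: E = 71.45, α = 23.8, σ_y = 218.0 → σ = 262 MPa, n = 0.832
  concrete: E = 33.11, α = 11.7, σ_y = 28.70 → σ = 59.5 MPa, n = 0.483
Concrete has the lowest safety factor, n = 0.483.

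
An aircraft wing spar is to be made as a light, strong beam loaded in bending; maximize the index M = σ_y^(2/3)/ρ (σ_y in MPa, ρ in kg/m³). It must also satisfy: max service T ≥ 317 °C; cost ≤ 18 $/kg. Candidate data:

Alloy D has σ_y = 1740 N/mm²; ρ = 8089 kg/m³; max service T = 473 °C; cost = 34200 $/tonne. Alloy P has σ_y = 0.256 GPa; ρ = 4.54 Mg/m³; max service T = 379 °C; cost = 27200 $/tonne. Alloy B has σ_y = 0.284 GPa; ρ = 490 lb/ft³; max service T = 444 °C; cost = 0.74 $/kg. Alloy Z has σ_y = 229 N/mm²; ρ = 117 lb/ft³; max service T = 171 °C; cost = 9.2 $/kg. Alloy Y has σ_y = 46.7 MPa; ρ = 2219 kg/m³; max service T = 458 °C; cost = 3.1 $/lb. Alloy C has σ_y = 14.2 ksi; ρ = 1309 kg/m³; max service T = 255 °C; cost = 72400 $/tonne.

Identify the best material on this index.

Screen on constraints: max service T ≥ 317 °C; cost ≤ 18 $/kg. Survivors: alloy B, alloy Y.
Putting every candidate on a common basis:
  alloy B: σ_y = 284.0 MPa, ρ = 7849 kg/m³
  alloy Y: σ_y = 46.70 MPa, ρ = 2219 kg/m³
  alloy Y: M = 5.84×10⁻³
  alloy B: M = 5.50×10⁻³
Alloy Y has the largest M.

alloy Y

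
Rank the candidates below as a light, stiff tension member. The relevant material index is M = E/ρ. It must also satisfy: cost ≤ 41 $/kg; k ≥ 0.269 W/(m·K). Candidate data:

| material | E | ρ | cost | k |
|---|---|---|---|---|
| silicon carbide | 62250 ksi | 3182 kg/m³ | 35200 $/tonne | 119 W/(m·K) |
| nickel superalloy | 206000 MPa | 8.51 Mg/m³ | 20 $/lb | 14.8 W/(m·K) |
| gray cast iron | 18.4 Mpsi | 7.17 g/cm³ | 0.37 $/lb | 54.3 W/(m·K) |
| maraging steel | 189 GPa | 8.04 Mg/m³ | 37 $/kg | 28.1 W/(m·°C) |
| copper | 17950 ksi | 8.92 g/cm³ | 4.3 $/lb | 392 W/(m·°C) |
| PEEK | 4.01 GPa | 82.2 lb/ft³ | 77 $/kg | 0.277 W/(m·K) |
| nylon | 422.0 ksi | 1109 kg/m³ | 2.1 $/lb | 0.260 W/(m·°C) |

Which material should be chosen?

silicon carbide

Screen on constraints: cost ≤ 41 $/kg; k ≥ 0.269 W/(m·K). Survivors: silicon carbide, gray cast iron, maraging steel, copper.
Normalizing units and computing the index:
  silicon carbide: E = 429.2 GPa, ρ = 3182 kg/m³
  gray cast iron: E = 126.9 GPa, ρ = 7170 kg/m³
  maraging steel: E = 189.0 GPa, ρ = 8040 kg/m³
  copper: E = 123.8 GPa, ρ = 8920 kg/m³
  silicon carbide: M = 135 MN·m/kg
  maraging steel: M = 23.5 MN·m/kg
  gray cast iron: M = 17.7 MN·m/kg
  copper: M = 13.9 MN·m/kg
The maximum is for silicon carbide.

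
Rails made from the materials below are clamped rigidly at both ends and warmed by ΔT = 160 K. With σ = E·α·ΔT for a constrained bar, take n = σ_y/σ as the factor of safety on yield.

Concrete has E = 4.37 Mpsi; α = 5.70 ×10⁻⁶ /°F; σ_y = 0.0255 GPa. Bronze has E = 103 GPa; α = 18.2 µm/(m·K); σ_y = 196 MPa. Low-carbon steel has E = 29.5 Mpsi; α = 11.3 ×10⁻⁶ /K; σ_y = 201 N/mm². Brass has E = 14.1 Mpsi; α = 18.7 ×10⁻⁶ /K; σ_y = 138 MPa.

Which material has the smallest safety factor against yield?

brass

Per material, after unit conversion:
  concrete: E = 30.13, α = 10.3, σ_y = 25.50 → σ = 49.5 MPa, n = 0.516
  bronze: E = 103.0, α = 18.2, σ_y = 196.0 → σ = 300 MPa, n = 0.653
  low-carbon steel: E = 203.4, α = 11.3, σ_y = 201.0 → σ = 368 MPa, n = 0.547
  brass: E = 97.22, α = 18.7, σ_y = 138.0 → σ = 291 MPa, n = 0.474
Brass has the lowest safety factor, n = 0.474.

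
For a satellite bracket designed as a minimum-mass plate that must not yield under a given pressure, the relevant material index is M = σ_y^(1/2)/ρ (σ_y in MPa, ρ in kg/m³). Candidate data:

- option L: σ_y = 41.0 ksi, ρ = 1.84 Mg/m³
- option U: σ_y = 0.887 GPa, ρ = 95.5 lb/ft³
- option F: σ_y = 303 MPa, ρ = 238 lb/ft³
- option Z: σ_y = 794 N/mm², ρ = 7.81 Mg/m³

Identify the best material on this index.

option U

After converting to SI:
  option L: σ_y = 282.7 MPa, ρ = 1840 kg/m³
  option U: σ_y = 887.0 MPa, ρ = 1530 kg/m³
  option F: σ_y = 303.0 MPa, ρ = 3812 kg/m³
  option Z: σ_y = 794.0 MPa, ρ = 7810 kg/m³
  option U: M = 19.5×10⁻³
  option L: M = 9.14×10⁻³
  option F: M = 4.57×10⁻³
  option Z: M = 3.61×10⁻³
The maximum is for option U.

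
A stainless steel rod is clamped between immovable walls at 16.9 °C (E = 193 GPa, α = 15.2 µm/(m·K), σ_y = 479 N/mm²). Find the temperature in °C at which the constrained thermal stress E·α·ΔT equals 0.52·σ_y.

σ_y = 479 N/mm² = 479.0 MPa.
E·α·ΔT = 249.1 MPa ⇒ ΔT = 249.1 / (193.0×10³ × 15.2×10⁻⁶) = 84.91 K.
T = 16.9 + 84.91 = 101.8 °C.

102 °C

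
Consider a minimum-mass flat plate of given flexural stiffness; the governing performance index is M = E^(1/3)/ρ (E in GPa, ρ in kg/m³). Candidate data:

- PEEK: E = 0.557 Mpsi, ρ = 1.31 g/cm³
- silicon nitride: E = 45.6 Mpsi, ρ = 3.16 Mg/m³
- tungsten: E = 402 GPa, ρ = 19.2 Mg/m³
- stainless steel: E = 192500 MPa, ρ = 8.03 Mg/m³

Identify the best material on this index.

silicon nitride

Convert each candidate to consistent units, then evaluate M:
  PEEK: E = 3.840 GPa, ρ = 1310 kg/m³
  silicon nitride: E = 314.4 GPa, ρ = 3160 kg/m³
  tungsten: E = 402.0 GPa, ρ = 19200 kg/m³
  stainless steel: E = 192.5 GPa, ρ = 8030 kg/m³
  silicon nitride: M = 2.15×10⁻³
  PEEK: M = 1.20×10⁻³
  stainless steel: M = 0.719×10⁻³
  tungsten: M = 0.384×10⁻³
The maximum is for silicon nitride.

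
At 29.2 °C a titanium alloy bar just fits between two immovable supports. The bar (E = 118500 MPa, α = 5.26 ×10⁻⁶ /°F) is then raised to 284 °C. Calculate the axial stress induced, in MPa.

286 MPa

E = 118500 MPa = 118.5 GPa.
α = 5.26×10⁻⁶/°F × 9/5 = 9.47×10⁻⁶/K.
ΔT = 254.8 K. Constrained thermal stress σ = E·α·ΔT = 118.5×10³ MPa × 9.47×10⁻⁶ × 254.8 = 286 MPa (compressive).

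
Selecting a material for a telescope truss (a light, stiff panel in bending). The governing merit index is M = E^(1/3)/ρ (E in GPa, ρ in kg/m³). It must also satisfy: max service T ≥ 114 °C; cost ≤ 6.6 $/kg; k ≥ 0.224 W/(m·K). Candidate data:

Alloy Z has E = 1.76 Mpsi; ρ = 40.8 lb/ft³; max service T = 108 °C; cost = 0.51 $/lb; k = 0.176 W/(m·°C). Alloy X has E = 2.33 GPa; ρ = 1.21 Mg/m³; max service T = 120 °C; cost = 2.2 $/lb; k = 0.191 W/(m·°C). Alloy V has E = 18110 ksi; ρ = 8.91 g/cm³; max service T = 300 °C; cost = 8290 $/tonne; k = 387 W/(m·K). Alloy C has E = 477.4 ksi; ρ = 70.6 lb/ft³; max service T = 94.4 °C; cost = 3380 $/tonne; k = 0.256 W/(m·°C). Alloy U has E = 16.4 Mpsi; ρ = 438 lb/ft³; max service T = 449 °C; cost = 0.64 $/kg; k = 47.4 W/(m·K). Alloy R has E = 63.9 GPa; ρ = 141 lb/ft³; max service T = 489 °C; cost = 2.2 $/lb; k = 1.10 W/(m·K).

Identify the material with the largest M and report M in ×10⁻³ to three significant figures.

Screen on constraints: max service T ≥ 114 °C; cost ≤ 6.6 $/kg; k ≥ 0.224 W/(m·K). Survivors: alloy U, alloy R.
Convert each candidate to consistent units, then evaluate M:
  alloy U: E = 113.1 GPa, ρ = 7016 kg/m³
  alloy R: E = 63.90 GPa, ρ = 2259 kg/m³
  alloy R: M = 1.77×10⁻³
  alloy U: M = 0.689×10⁻³
Alloy R ranks first.

alloy R, M = 1.77×10⁻³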